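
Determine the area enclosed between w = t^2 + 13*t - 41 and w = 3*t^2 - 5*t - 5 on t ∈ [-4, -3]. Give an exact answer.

On [-4, -3], (t^2 + 13*t - 41) - (3*t^2 - 5*t - 5) = -2*t^2 + 18*t - 36 is ≤ 0 throughout, so the area is a single integral of |-2*t^2 + 18*t - 36|.
∫[-4,-3] (-2*t^2 + 18*t - 36) dt = -371/3; the area of that piece is 371/3.

371/3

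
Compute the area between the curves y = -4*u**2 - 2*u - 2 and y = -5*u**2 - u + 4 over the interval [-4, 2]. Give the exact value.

94/3

The difference (-4*u**2 - 2*u - 2) - (-5*u**2 - u + 4) = u**2 - u - 6 changes sign at u = -2 inside [-4, 2], so split the integral there.
∫[-4,-2] (u**2 - u - 6) du = 38/3.
∫[-2,2] (u**2 - u - 6) du = -56/3; the area of that piece is 56/3.
Total area = 38/3 + 56/3 = 94/3.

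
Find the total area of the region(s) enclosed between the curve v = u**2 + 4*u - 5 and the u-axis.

36

The curve meets the u-axis where u**2 + 4*u - 5 = 0, i.e. (u - 1)*(u + 5) = 0, at u = -5, 1.
On [-5, 1] the curve lies below the axis; ∫[-5,1] (u**2 + 4*u - 5) du = -36, giving area 36.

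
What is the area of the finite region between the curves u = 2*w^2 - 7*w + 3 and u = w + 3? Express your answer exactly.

64/3

Both boundary curves give u as a function of w, so integrate with respect to w. Setting them equal: 2*w^2 - 8*w = 0, i.e. 2*w*(w - 4) = 0, so they meet at w = 0, 4.
For w in [0, 4], u = 2*w^2 - 7*w + 3 is on the left; area = ∫[0,4] (-(2*w^2 - 8*w)) dw = 64/3.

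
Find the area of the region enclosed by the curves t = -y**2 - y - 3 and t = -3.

Both boundary curves give t as a function of y, so integrate with respect to y. Setting them equal: -y**2 - y = 0, i.e. -y*(y + 1) = 0, so they meet at y = -1, 0.
For y in [-1, 0], t = -y**2 - y - 3 is on the right; area = ∫[-1,0] (-y**2 - y) dy = 1/6.

1/6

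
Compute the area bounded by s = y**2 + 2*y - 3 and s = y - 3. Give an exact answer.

1/6

Both boundary curves give s as a function of y, so integrate with respect to y. Setting them equal: y**2 + y = 0, i.e. y*(y + 1) = 0, so they meet at y = -1, 0.
For y in [-1, 0], s = y**2 + 2*y - 3 is on the left; area = ∫[-1,0] (-(y**2 + y)) dy = 1/6.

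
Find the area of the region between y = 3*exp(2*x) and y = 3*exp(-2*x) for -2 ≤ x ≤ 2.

The difference (3*exp(2*x)) - (3*exp(-2*x)) = 3*exp(2*x) - 3*exp(-2*x) changes sign at x = 0 inside [-2, 2], so split the integral there.
∫[-2,0] (3*exp(2*x) - 3*exp(-2*x)) dx = -3*exp(4)/2 - 3*exp(-4)/2 + 3; the area of that piece is -3 + 3*exp(-4)/2 + 3*exp(4)/2.
∫[0,2] (3*exp(2*x) - 3*exp(-2*x)) dx = -3 + 3*exp(-4)/2 + 3*exp(4)/2.
Total area = (-3 + 3*exp(-4)/2 + 3*exp(4)/2) + (-3 + 3*exp(-4)/2 + 3*exp(4)/2) = -6 + 3*exp(-4) + 3*exp(4).

-6 + 3*exp(-4) + 3*exp(4)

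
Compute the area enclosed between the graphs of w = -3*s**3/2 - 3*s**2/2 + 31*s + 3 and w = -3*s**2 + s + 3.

2521/8

Set the curves equal: -3*s**3/2 - 3*s**2/2 + 31*s + 3 = -3*s**2 + s + 3, so -3*s**3/2 + 3*s**2/2 + 30*s = 0, which factors as -3*s*(s - 5)*(s + 4)/2 = 0. The curves meet at s = -4, 0, 5.
On [-4, 0], w = -3*s**2 + s + 3 is on top; that piece has area ∫[-4,0] (-(-3*s**3/2 + 3*s**2/2 + 30*s)) ds = 112.
On [0, 5], w = -3*s**3/2 - 3*s**2/2 + 31*s + 3 is on top; that piece has area ∫[0,5] (-3*s**3/2 + 3*s**2/2 + 30*s) ds = 1625/8.
Total enclosed area = 112 + 1625/8 = 2521/8.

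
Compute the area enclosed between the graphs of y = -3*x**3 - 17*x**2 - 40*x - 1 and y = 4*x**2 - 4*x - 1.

71/2

Set the curves equal: -3*x**3 - 17*x**2 - 40*x - 1 = 4*x**2 - 4*x - 1, so -3*x**3 - 21*x**2 - 36*x = 0, which factors as -3*x*(x + 3)*(x + 4) = 0. The curves meet at x = -4, -3, 0.
On [-4, -3], y = 4*x**2 - 4*x - 1 is on top; that piece has area ∫[-4,-3] (-(-3*x**3 - 21*x**2 - 36*x)) dx = 7/4.
On [-3, 0], y = -3*x**3 - 17*x**2 - 40*x - 1 is on top; that piece has area ∫[-3,0] (-3*x**3 - 21*x**2 - 36*x) dx = 135/4.
Total enclosed area = 7/4 + 135/4 = 71/2.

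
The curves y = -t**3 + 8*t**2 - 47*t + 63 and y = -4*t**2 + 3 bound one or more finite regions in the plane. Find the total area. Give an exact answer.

1/2

Set the curves equal: -t**3 + 8*t**2 - 47*t + 63 = -4*t**2 + 3, so -t**3 + 12*t**2 - 47*t + 60 = 0, which factors as -(t - 5)*(t - 4)*(t - 3) = 0. The curves meet at t = 3, 4, 5.
On [3, 4], y = -4*t**2 + 3 is on top; that piece has area ∫[3,4] (-(-t**3 + 12*t**2 - 47*t + 60)) dt = 1/4.
On [4, 5], y = -t**3 + 8*t**2 - 47*t + 63 is on top; that piece has area ∫[4,5] (-t**3 + 12*t**2 - 47*t + 60) dt = 1/4.
Total enclosed area = 1/4 + 1/4 = 1/2.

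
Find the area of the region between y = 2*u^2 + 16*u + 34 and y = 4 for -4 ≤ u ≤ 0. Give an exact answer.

The difference (2*u^2 + 16*u + 34) - (4) = 2*u^2 + 16*u + 30 changes sign at u = -3 inside [-4, 0], so split the integral there.
∫[-4,-3] (2*u^2 + 16*u + 30) du = -4/3; the area of that piece is 4/3.
∫[-3,0] (2*u^2 + 16*u + 30) du = 36.
Total area = 4/3 + 36 = 112/3.

112/3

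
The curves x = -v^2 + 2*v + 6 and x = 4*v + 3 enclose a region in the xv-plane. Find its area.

32/3

Both boundary curves give x as a function of v, so integrate with respect to v. Setting them equal: -v^2 - 2*v + 3 = 0, i.e. -(v - 1)*(v + 3) = 0, so they meet at v = -3, 1.
For v in [-3, 1], x = -v^2 + 2*v + 6 is on the right; area = ∫[-3,1] (-v^2 - 2*v + 3) dv = 32/3.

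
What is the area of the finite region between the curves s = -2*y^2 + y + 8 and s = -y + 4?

9

Both boundary curves give s as a function of y, so integrate with respect to y. Setting them equal: -2*y^2 + 2*y + 4 = 0, i.e. -2*(y - 2)*(y + 1) = 0, so they meet at y = -1, 2.
For y in [-1, 2], s = -2*y^2 + y + 8 is on the right; area = ∫[-1,2] (-2*y^2 + 2*y + 4) dy = 9.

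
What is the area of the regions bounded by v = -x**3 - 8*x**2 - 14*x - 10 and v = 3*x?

Set the curves equal: -x**3 - 8*x**2 - 14*x - 10 = 3*x, so -x**3 - 8*x**2 - 17*x - 10 = 0, which factors as -(x + 1)*(x + 2)*(x + 5) = 0. The curves meet at x = -5, -2, -1.
On [-5, -2], v = 3*x is on top; that piece has area ∫[-5,-2] (-(-x**3 - 8*x**2 - 17*x - 10)) dx = 45/4.
On [-2, -1], v = -x**3 - 8*x**2 - 14*x - 10 is on top; that piece has area ∫[-2,-1] (-x**3 - 8*x**2 - 17*x - 10) dx = 7/12.
Total enclosed area = 45/4 + 7/12 = 71/6.

71/6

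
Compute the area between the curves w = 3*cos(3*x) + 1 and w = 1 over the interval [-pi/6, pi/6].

On [-pi/6, pi/6], (3*cos(3*x) + 1) - (1) = 3*cos(3*x) is ≥ 0 throughout, so the area is a single integral of |3*cos(3*x)|.
∫[-pi/6,pi/6] (3*cos(3*x)) dx = 2.

2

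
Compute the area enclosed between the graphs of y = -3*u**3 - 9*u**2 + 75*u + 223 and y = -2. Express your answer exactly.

1572

Set the curves equal: -3*u**3 - 9*u**2 + 75*u + 223 = -2, so -3*u**3 - 9*u**2 + 75*u + 225 = 0, which factors as -3*(u - 5)*(u + 3)*(u + 5) = 0. The curves meet at u = -5, -3, 5.
On [-5, -3], y = -2 is on top; that piece has area ∫[-5,-3] (-(-3*u**3 - 9*u**2 + 75*u + 225)) du = 36.
On [-3, 5], y = -3*u**3 - 9*u**2 + 75*u + 223 is on top; that piece has area ∫[-3,5] (-3*u**3 - 9*u**2 + 75*u + 225) du = 1536.
Total enclosed area = 36 + 1536 = 1572.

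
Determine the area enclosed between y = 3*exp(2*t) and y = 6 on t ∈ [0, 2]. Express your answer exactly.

The difference (3*exp(2*t)) - (6) = 3*exp(2*t) - 6 changes sign at t = log(2)/2 inside [0, 2], so split the integral there.
∫[0,log(2)/2] (3*exp(2*t) - 6) dt = 3/2 - log(8); the area of that piece is -3/2 + log(8).
∫[log(2)/2,2] (3*exp(2*t) - 6) dt = -15 + 3*log(2) + 3*exp(4)/2.
Total area = (-3/2 + log(8)) + (-15 + 3*log(2) + 3*exp(4)/2) = -33/2 + 6*log(2) + 3*exp(4)/2.

-33/2 + 6*log(2) + 3*exp(4)/2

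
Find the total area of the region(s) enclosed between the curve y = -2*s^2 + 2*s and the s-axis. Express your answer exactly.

1/3

The curve meets the s-axis where -2*s^2 + 2*s = 0, i.e. -2*s*(s - 1) = 0, at s = 0, 1.
On [0, 1] the curve lies above the axis; ∫[0,1] (-2*s^2 + 2*s) ds = 1/3, giving area 1/3.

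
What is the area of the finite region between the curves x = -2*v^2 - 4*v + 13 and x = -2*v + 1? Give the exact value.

125/3

Both boundary curves give x as a function of v, so integrate with respect to v. Setting them equal: -2*v^2 - 2*v + 12 = 0, i.e. -2*(v - 2)*(v + 3) = 0, so they meet at v = -3, 2.
For v in [-3, 2], x = -2*v^2 - 4*v + 13 is on the right; area = ∫[-3,2] (-2*v^2 - 2*v + 12) dv = 125/3.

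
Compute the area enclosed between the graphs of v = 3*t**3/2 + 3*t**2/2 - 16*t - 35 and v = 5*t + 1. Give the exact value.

Set the curves equal: 3*t**3/2 + 3*t**2/2 - 16*t - 35 = 5*t + 1, so 3*t**3/2 + 3*t**2/2 - 21*t - 36 = 0, which factors as 3*(t - 4)*(t + 2)*(t + 3)/2 = 0. The curves meet at t = -3, -2, 4.
On [-3, -2], v = 3*t**3/2 + 3*t**2/2 - 16*t - 35 is on top; that piece has area ∫[-3,-2] (3*t**3/2 + 3*t**2/2 - 21*t - 36) dt = 13/8.
On [-2, 4], v = 5*t + 1 is on top; that piece has area ∫[-2,4] (-(3*t**3/2 + 3*t**2/2 - 21*t - 36)) dt = 216.
Total enclosed area = 13/8 + 216 = 1741/8.

1741/8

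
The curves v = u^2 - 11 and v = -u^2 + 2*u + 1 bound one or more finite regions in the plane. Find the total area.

Set the curves equal: u^2 - 11 = -u^2 + 2*u + 1, so 2*u^2 - 2*u - 12 = 0, which factors as 2*(u - 3)*(u + 2) = 0. The curves meet at u = -2, 3.
On [-2, 3], v = -u^2 + 2*u + 1 is on top; that piece has area ∫[-2,3] (-(2*u^2 - 2*u - 12)) du = 125/3.

125/3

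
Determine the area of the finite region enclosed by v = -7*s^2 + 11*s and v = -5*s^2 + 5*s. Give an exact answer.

Set the curves equal: -7*s^2 + 11*s = -5*s^2 + 5*s, so -2*s^2 + 6*s = 0, which factors as -2*s*(s - 3) = 0. The curves meet at s = 0, 3.
On [0, 3], v = -7*s^2 + 11*s is on top; that piece has area ∫[0,3] (-2*s^2 + 6*s) ds = 9.

9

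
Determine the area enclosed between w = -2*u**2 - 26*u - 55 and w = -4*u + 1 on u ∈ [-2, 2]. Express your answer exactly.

On [-2, 2], (-2*u**2 - 26*u - 55) - (-4*u + 1) = -2*u**2 - 22*u - 56 is ≤ 0 throughout, so the area is a single integral of |-2*u**2 - 22*u - 56|.
∫[-2,2] (-2*u**2 - 22*u - 56) du = -704/3; the area of that piece is 704/3.

704/3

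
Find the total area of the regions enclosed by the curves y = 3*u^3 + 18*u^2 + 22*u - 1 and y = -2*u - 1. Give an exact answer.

Set the curves equal: 3*u^3 + 18*u^2 + 22*u - 1 = -2*u - 1, so 3*u^3 + 18*u^2 + 24*u = 0, which factors as 3*u*(u + 2)*(u + 4) = 0. The curves meet at u = -4, -2, 0.
On [-4, -2], y = 3*u^3 + 18*u^2 + 22*u - 1 is on top; that piece has area ∫[-4,-2] (3*u^3 + 18*u^2 + 24*u) du = 12.
On [-2, 0], y = -2*u - 1 is on top; that piece has area ∫[-2,0] (-(3*u^3 + 18*u^2 + 24*u)) du = 12.
Total enclosed area = 12 + 12 = 24.

24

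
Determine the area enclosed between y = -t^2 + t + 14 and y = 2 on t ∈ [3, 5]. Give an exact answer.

The difference (-t^2 + t + 14) - (2) = -t^2 + t + 12 changes sign at t = 4 inside [3, 5], so split the integral there.
∫[3,4] (-t^2 + t + 12) dt = 19/6.
∫[4,5] (-t^2 + t + 12) dt = -23/6; the area of that piece is 23/6.
Total area = 19/6 + 23/6 = 7.

7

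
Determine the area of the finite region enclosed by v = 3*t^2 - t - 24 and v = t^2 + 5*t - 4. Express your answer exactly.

Set the curves equal: 3*t^2 - t - 24 = t^2 + 5*t - 4, so 2*t^2 - 6*t - 20 = 0, which factors as 2*(t - 5)*(t + 2) = 0. The curves meet at t = -2, 5.
On [-2, 5], v = t^2 + 5*t - 4 is on top; that piece has area ∫[-2,5] (-(2*t^2 - 6*t - 20)) dt = 343/3.

343/3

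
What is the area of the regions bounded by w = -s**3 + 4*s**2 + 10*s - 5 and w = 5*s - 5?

Set the curves equal: -s**3 + 4*s**2 + 10*s - 5 = 5*s - 5, so -s**3 + 4*s**2 + 5*s = 0, which factors as -s*(s - 5)*(s + 1) = 0. The curves meet at s = -1, 0, 5.
On [-1, 0], w = 5*s - 5 is on top; that piece has area ∫[-1,0] (-(-s**3 + 4*s**2 + 5*s)) ds = 11/12.
On [0, 5], w = -s**3 + 4*s**2 + 10*s - 5 is on top; that piece has area ∫[0,5] (-s**3 + 4*s**2 + 5*s) ds = 875/12.
Total enclosed area = 11/12 + 875/12 = 443/6.

443/6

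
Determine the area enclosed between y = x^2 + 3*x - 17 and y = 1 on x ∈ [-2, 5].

The difference (x^2 + 3*x - 17) - (1) = x^2 + 3*x - 18 changes sign at x = 3 inside [-2, 5], so split the integral there.
∫[-2,3] (x^2 + 3*x - 18) dx = -425/6; the area of that piece is 425/6.
∫[3,5] (x^2 + 3*x - 18) dx = 62/3.
Total area = 425/6 + 62/3 = 183/2.

183/2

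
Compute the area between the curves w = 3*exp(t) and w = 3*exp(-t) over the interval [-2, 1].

-12 + 3*exp(-2) + 3*exp(-1) + 3*exp(1) + 3*exp(2)

The difference (3*exp(t)) - (3*exp(-t)) = 3*exp(t) - 3*exp(-t) changes sign at t = 0 inside [-2, 1], so split the integral there.
∫[-2,0] (3*exp(t) - 3*exp(-t)) dt = -3*exp(2) - 3*exp(-2) + 6; the area of that piece is -6 + 3*exp(-2) + 3*exp(2).
∫[0,1] (3*exp(t) - 3*exp(-t)) dt = -6 + 3*exp(-1) + 3*exp(1).
Total area = (-6 + 3*exp(-2) + 3*exp(2)) + (-6 + 3*exp(-1) + 3*exp(1)) = -12 + 3*exp(-2) + 3*exp(-1) + 3*exp(1) + 3*exp(2).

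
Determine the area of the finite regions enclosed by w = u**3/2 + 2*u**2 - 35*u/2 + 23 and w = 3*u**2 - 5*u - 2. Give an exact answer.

2459/12

Set the curves equal: u**3/2 + 2*u**2 - 35*u/2 + 23 = 3*u**2 - 5*u - 2, so u**3/2 - u**2 - 25*u/2 + 25 = 0, which factors as (u - 5)*(u - 2)*(u + 5)/2 = 0. The curves meet at u = -5, 2, 5.
On [-5, 2], w = u**3/2 + 2*u**2 - 35*u/2 + 23 is on top; that piece has area ∫[-5,2] (u**3/2 - u**2 - 25*u/2 + 25) du = 4459/24.
On [2, 5], w = 3*u**2 - 5*u - 2 is on top; that piece has area ∫[2,5] (-(u**3/2 - u**2 - 25*u/2 + 25)) du = 153/8.
Total enclosed area = 4459/24 + 153/8 = 2459/12.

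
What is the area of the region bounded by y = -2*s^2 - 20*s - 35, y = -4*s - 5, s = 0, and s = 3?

180

On [0, 3], (-2*s^2 - 20*s - 35) - (-4*s - 5) = -2*s^2 - 16*s - 30 is ≤ 0 throughout, so the area is a single integral of |-2*s^2 - 16*s - 30|.
∫[0,3] (-2*s^2 - 16*s - 30) ds = -180; the area of that piece is 180.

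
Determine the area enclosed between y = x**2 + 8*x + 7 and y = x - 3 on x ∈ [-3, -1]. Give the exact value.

3

The difference (x**2 + 8*x + 7) - (x - 3) = x**2 + 7*x + 10 changes sign at x = -2 inside [-3, -1], so split the integral there.
∫[-3,-2] (x**2 + 7*x + 10) dx = -7/6; the area of that piece is 7/6.
∫[-2,-1] (x**2 + 7*x + 10) dx = 11/6.
Total area = 7/6 + 11/6 = 3.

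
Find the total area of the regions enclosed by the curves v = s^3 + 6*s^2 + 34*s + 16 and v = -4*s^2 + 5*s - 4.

71/6

Set the curves equal: s^3 + 6*s^2 + 34*s + 16 = -4*s^2 + 5*s - 4, so s^3 + 10*s^2 + 29*s + 20 = 0, which factors as (s + 1)*(s + 4)*(s + 5) = 0. The curves meet at s = -5, -4, -1.
On [-5, -4], v = s^3 + 6*s^2 + 34*s + 16 is on top; that piece has area ∫[-5,-4] (s^3 + 10*s^2 + 29*s + 20) ds = 7/12.
On [-4, -1], v = -4*s^2 + 5*s - 4 is on top; that piece has area ∫[-4,-1] (-(s^3 + 10*s^2 + 29*s + 20)) ds = 45/4.
Total enclosed area = 7/12 + 45/4 = 71/6.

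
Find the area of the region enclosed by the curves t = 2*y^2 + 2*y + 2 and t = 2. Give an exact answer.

1/3

Both boundary curves give t as a function of y, so integrate with respect to y. Setting them equal: 2*y^2 + 2*y = 0, i.e. 2*y*(y + 1) = 0, so they meet at y = -1, 0.
For y in [-1, 0], t = 2*y^2 + 2*y + 2 is on the left; area = ∫[-1,0] (-(2*y^2 + 2*y)) dy = 1/3.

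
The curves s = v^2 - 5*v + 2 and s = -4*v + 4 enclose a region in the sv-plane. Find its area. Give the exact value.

9/2

Both boundary curves give s as a function of v, so integrate with respect to v. Setting them equal: v^2 - v - 2 = 0, i.e. (v - 2)*(v + 1) = 0, so they meet at v = -1, 2.
For v in [-1, 2], s = v^2 - 5*v + 2 is on the left; area = ∫[-1,2] (-(v^2 - v - 2)) dv = 9/2.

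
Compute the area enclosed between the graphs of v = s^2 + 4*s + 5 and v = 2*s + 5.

Set the curves equal: s^2 + 4*s + 5 = 2*s + 5, so s^2 + 2*s = 0, which factors as s*(s + 2) = 0. The curves meet at s = -2, 0.
On [-2, 0], v = 2*s + 5 is on top; that piece has area ∫[-2,0] (-(s^2 + 2*s)) ds = 4/3.

4/3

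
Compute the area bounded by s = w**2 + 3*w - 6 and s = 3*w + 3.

36

Both boundary curves give s as a function of w, so integrate with respect to w. Setting them equal: w**2 - 9 = 0, i.e. (w - 3)*(w + 3) = 0, so they meet at w = -3, 3.
For w in [-3, 3], s = w**2 + 3*w - 6 is on the left; area = ∫[-3,3] (-(w**2 - 9)) dw = 36.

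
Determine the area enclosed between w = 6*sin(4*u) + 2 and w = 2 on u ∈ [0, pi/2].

The difference (6*sin(4*u) + 2) - (2) = 6*sin(4*u) changes sign at u = pi/4 inside [0, pi/2], so split the integral there.
∫[0,pi/4] (6*sin(4*u)) du = 3.
∫[pi/4,pi/2] (6*sin(4*u)) du = -3; the area of that piece is 3.
Total area = 3 + 3 = 6.

6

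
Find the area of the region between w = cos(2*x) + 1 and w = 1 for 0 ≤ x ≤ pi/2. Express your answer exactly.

1

The difference (cos(2*x) + 1) - (1) = cos(2*x) changes sign at x = pi/4 inside [0, pi/2], so split the integral there.
∫[0,pi/4] (cos(2*x)) dx = 1/2.
∫[pi/4,pi/2] (cos(2*x)) dx = -1/2; the area of that piece is 1/2.
Total area = 1/2 + 1/2 = 1.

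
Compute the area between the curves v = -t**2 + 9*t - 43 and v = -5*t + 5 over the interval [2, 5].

36

On [2, 5], (-t**2 + 9*t - 43) - (-5*t + 5) = -t**2 + 14*t - 48 is ≤ 0 throughout, so the area is a single integral of |-t**2 + 14*t - 48|.
∫[2,5] (-t**2 + 14*t - 48) dt = -36; the area of that piece is 36.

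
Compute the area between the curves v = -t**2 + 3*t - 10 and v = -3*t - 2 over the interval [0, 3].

22/3

The difference (-t**2 + 3*t - 10) - (-3*t - 2) = -t**2 + 6*t - 8 changes sign at t = 2 inside [0, 3], so split the integral there.
∫[0,2] (-t**2 + 6*t - 8) dt = -20/3; the area of that piece is 20/3.
∫[2,3] (-t**2 + 6*t - 8) dt = 2/3.
Total area = 20/3 + 2/3 = 22/3.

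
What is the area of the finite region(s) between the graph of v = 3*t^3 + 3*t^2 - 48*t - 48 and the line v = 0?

The curve meets the t-axis where 3*t^3 + 3*t^2 - 48*t - 48 = 0, i.e. 3*(t - 4)*(t + 1)*(t + 4) = 0, at t = -4, -1, 4.
On [-4, -1] the curve lies above the axis; ∫[-4,-1] (3*t^3 + 3*t^2 - 48*t - 48) dt = 351/4, giving area 351/4.
On [-1, 4] the curve lies below the axis; ∫[-1,4] (3*t^3 + 3*t^2 - 48*t - 48) dt = -1375/4, giving area 1375/4.
Total area = 351/4 + 1375/4 = 863/2.

863/2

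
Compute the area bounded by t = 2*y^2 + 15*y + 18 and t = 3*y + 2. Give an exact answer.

Both boundary curves give t as a function of y, so integrate with respect to y. Setting them equal: 2*y^2 + 12*y + 16 = 0, i.e. 2*(y + 2)*(y + 4) = 0, so they meet at y = -4, -2.
For y in [-4, -2], t = 2*y^2 + 15*y + 18 is on the left; area = ∫[-4,-2] (-(2*y^2 + 12*y + 16)) dy = 8/3.

8/3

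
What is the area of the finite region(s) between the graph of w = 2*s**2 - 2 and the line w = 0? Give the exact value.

8/3

The curve meets the s-axis where 2*s**2 - 2 = 0, i.e. 2*(s - 1)*(s + 1) = 0, at s = -1, 1.
On [-1, 1] the curve lies below the axis; ∫[-1,1] (2*s**2 - 2) ds = -8/3, giving area 8/3.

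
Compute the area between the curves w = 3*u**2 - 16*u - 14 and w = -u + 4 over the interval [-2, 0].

21

The difference (3*u**2 - 16*u - 14) - (-u + 4) = 3*u**2 - 15*u - 18 changes sign at u = -1 inside [-2, 0], so split the integral there.
∫[-2,-1] (3*u**2 - 15*u - 18) du = 23/2.
∫[-1,0] (3*u**2 - 15*u - 18) du = -19/2; the area of that piece is 19/2.
Total area = 23/2 + 19/2 = 21.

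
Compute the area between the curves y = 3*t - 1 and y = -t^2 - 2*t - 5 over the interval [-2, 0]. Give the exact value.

3

The difference (3*t - 1) - (-t^2 - 2*t - 5) = t^2 + 5*t + 4 changes sign at t = -1 inside [-2, 0], so split the integral there.
∫[-2,-1] (t^2 + 5*t + 4) dt = -7/6; the area of that piece is 7/6.
∫[-1,0] (t^2 + 5*t + 4) dt = 11/6.
Total area = 7/6 + 11/6 = 3.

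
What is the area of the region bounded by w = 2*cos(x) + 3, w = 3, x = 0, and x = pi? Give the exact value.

4

The difference (2*cos(x) + 3) - (3) = 2*cos(x) changes sign at x = pi/2 inside [0, pi], so split the integral there.
∫[0,pi/2] (2*cos(x)) dx = 2.
∫[pi/2,pi] (2*cos(x)) dx = -2; the area of that piece is 2.
Total area = 2 + 2 = 4.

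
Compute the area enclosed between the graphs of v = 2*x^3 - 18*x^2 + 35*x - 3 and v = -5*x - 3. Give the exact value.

Set the curves equal: 2*x^3 - 18*x^2 + 35*x - 3 = -5*x - 3, so 2*x^3 - 18*x^2 + 40*x = 0, which factors as 2*x*(x - 5)*(x - 4) = 0. The curves meet at x = 0, 4, 5.
On [0, 4], v = 2*x^3 - 18*x^2 + 35*x - 3 is on top; that piece has area ∫[0,4] (2*x^3 - 18*x^2 + 40*x) dx = 64.
On [4, 5], v = -5*x - 3 is on top; that piece has area ∫[4,5] (-(2*x^3 - 18*x^2 + 40*x)) dx = 3/2.
Total enclosed area = 64 + 3/2 = 131/2.

131/2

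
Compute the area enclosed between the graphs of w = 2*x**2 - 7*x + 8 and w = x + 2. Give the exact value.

Set the curves equal: 2*x**2 - 7*x + 8 = x + 2, so 2*x**2 - 8*x + 6 = 0, which factors as 2*(x - 3)*(x - 1) = 0. The curves meet at x = 1, 3.
On [1, 3], w = x + 2 is on top; that piece has area ∫[1,3] (-(2*x**2 - 8*x + 6)) dx = 8/3.

8/3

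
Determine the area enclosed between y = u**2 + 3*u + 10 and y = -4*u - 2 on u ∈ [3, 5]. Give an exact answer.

338/3

On [3, 5], (u**2 + 3*u + 10) - (-4*u - 2) = u**2 + 7*u + 12 is ≥ 0 throughout, so the area is a single integral of |u**2 + 7*u + 12|.
∫[3,5] (u**2 + 7*u + 12) du = 338/3.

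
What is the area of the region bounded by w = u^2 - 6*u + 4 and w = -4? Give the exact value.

Set the curves equal: u^2 - 6*u + 4 = -4, so u^2 - 6*u + 8 = 0, which factors as (u - 4)*(u - 2) = 0. The curves meet at u = 2, 4.
On [2, 4], w = -4 is on top; that piece has area ∫[2,4] (-(u^2 - 6*u + 8)) du = 4/3.

4/3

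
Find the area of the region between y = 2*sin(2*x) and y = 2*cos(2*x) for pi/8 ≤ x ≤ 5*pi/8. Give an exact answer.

2*sqrt(2)

On [pi/8, 5*pi/8], (2*sin(2*x)) - (2*cos(2*x)) = 2*sin(2*x) - 2*cos(2*x) is ≥ 0 throughout, so the area is a single integral of |2*sin(2*x) - 2*cos(2*x)|.
∫[pi/8,5*pi/8] (2*sin(2*x) - 2*cos(2*x)) dx = 2*sqrt(2).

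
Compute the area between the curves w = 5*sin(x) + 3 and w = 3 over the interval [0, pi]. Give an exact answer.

On [0, pi], (5*sin(x) + 3) - (3) = 5*sin(x) is ≥ 0 throughout, so the area is a single integral of |5*sin(x)|.
∫[0,pi] (5*sin(x)) dx = 10.

10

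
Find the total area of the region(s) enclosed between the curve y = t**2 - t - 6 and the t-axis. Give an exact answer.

125/6

The curve meets the t-axis where t**2 - t - 6 = 0, i.e. (t - 3)*(t + 2) = 0, at t = -2, 3.
On [-2, 3] the curve lies below the axis; ∫[-2,3] (t**2 - t - 6) dt = -125/6, giving area 125/6.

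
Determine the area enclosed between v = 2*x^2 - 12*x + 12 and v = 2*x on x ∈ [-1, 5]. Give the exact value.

The difference (2*x^2 - 12*x + 12) - (2*x) = 2*x^2 - 14*x + 12 changes sign at x = 1 inside [-1, 5], so split the integral there.
∫[-1,1] (2*x^2 - 14*x + 12) dx = 76/3.
∫[1,5] (2*x^2 - 14*x + 12) dx = -112/3; the area of that piece is 112/3.
Total area = 76/3 + 112/3 = 188/3.

188/3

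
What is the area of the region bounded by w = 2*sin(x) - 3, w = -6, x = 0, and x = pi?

4 + 3*pi

On [0, pi], (2*sin(x) - 3) - (-6) = 2*sin(x) + 3 is ≥ 0 throughout, so the area is a single integral of |2*sin(x) + 3|.
∫[0,pi] (2*sin(x) + 3) dx = 4 + 3*pi.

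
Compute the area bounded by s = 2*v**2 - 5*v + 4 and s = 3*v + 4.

64/3

Both boundary curves give s as a function of v, so integrate with respect to v. Setting them equal: 2*v**2 - 8*v = 0, i.e. 2*v*(v - 4) = 0, so they meet at v = 0, 4.
For v in [0, 4], s = 2*v**2 - 5*v + 4 is on the left; area = ∫[0,4] (-(2*v**2 - 8*v)) dv = 64/3.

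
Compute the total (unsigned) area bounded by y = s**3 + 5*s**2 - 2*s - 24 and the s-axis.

The curve meets the s-axis where s**3 + 5*s**2 - 2*s - 24 = 0, i.e. (s - 2)*(s + 3)*(s + 4) = 0, at s = -4, -3, 2.
On [-4, -3] the curve lies above the axis; ∫[-4,-3] (s**3 + 5*s**2 - 2*s - 24) ds = 11/12, giving area 11/12.
On [-3, 2] the curve lies below the axis; ∫[-3,2] (s**3 + 5*s**2 - 2*s - 24) ds = -875/12, giving area 875/12.
Total area = 11/12 + 875/12 = 443/6.

443/6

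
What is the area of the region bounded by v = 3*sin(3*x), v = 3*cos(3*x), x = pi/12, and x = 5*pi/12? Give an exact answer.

On [pi/12, 5*pi/12], (3*sin(3*x)) - (3*cos(3*x)) = 3*sin(3*x) - 3*cos(3*x) is ≥ 0 throughout, so the area is a single integral of |3*sin(3*x) - 3*cos(3*x)|.
∫[pi/12,5*pi/12] (3*sin(3*x) - 3*cos(3*x)) dx = 2*sqrt(2).

2*sqrt(2)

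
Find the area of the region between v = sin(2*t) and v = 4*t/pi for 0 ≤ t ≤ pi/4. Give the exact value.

On [0, pi/4], (sin(2*t)) - (4*t/pi) = -4*t/pi + sin(2*t) is ≥ 0 throughout, so the area is a single integral of |-4*t/pi + sin(2*t)|.
∫[0,pi/4] (-4*t/pi + sin(2*t)) dt = 1/2 - pi/8.

1/2 - pi/8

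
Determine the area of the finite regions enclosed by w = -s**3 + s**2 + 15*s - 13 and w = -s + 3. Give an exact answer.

Set the curves equal: -s**3 + s**2 + 15*s - 13 = -s + 3, so -s**3 + s**2 + 16*s - 16 = 0, which factors as -(s - 4)*(s - 1)*(s + 4) = 0. The curves meet at s = -4, 1, 4.
On [-4, 1], w = -s + 3 is on top; that piece has area ∫[-4,1] (-(-s**3 + s**2 + 16*s - 16)) ds = 1375/12.
On [1, 4], w = -s**3 + s**2 + 15*s - 13 is on top; that piece has area ∫[1,4] (-s**3 + s**2 + 16*s - 16) ds = 117/4.
Total enclosed area = 1375/12 + 117/4 = 863/6.

863/6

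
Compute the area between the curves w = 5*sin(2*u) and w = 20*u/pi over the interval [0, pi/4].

On [0, pi/4], (5*sin(2*u)) - (20*u/pi) = -20*u/pi + 5*sin(2*u) is ≥ 0 throughout, so the area is a single integral of |-20*u/pi + 5*sin(2*u)|.
∫[0,pi/4] (-20*u/pi + 5*sin(2*u)) du = 5/2 - 5*pi/8.

5/2 - 5*pi/8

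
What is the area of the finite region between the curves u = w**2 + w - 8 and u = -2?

Both boundary curves give u as a function of w, so integrate with respect to w. Setting them equal: w**2 + w - 6 = 0, i.e. (w - 2)*(w + 3) = 0, so they meet at w = -3, 2.
For w in [-3, 2], u = w**2 + w - 8 is on the left; area = ∫[-3,2] (-(w**2 + w - 6)) dw = 125/6.

125/6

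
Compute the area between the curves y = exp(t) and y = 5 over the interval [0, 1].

6 - exp(1)

On [0, 1], (exp(t)) - (5) = exp(t) - 5 is ≤ 0 throughout, so the area is a single integral of |exp(t) - 5|.
∫[0,1] (exp(t) - 5) dt = -6 + exp(1); the area of that piece is 6 - exp(1).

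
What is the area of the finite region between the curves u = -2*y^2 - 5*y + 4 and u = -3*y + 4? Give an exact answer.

Both boundary curves give u as a function of y, so integrate with respect to y. Setting them equal: -2*y^2 - 2*y = 0, i.e. -2*y*(y + 1) = 0, so they meet at y = -1, 0.
For y in [-1, 0], u = -2*y^2 - 5*y + 4 is on the right; area = ∫[-1,0] (-2*y^2 - 2*y) dy = 1/3.

1/3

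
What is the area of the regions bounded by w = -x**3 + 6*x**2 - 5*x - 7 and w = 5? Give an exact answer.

Set the curves equal: -x**3 + 6*x**2 - 5*x - 7 = 5, so -x**3 + 6*x**2 - 5*x - 12 = 0, which factors as -(x - 4)*(x - 3)*(x + 1) = 0. The curves meet at x = -1, 3, 4.
On [-1, 3], w = 5 is on top; that piece has area ∫[-1,3] (-(-x**3 + 6*x**2 - 5*x - 12)) dx = 32.
On [3, 4], w = -x**3 + 6*x**2 - 5*x - 7 is on top; that piece has area ∫[3,4] (-x**3 + 6*x**2 - 5*x - 12) dx = 3/4.
Total enclosed area = 32 + 3/4 = 131/4.

131/4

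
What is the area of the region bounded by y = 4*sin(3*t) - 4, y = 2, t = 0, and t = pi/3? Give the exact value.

-8/3 + 2*pi

On [0, pi/3], (4*sin(3*t) - 4) - (2) = 4*sin(3*t) - 6 is ≤ 0 throughout, so the area is a single integral of |4*sin(3*t) - 6|.
∫[0,pi/3] (4*sin(3*t) - 6) dt = 8/3 - 2*pi; the area of that piece is -8/3 + 2*pi.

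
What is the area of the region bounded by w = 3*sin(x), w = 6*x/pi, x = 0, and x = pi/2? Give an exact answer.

3 - 3*pi/4

On [0, pi/2], (3*sin(x)) - (6*x/pi) = -6*x/pi + 3*sin(x) is ≥ 0 throughout, so the area is a single integral of |-6*x/pi + 3*sin(x)|.
∫[0,pi/2] (-6*x/pi + 3*sin(x)) dx = 3 - 3*pi/4.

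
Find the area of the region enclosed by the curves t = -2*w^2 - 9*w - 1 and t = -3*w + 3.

1/3

Both boundary curves give t as a function of w, so integrate with respect to w. Setting them equal: -2*w^2 - 6*w - 4 = 0, i.e. -2*(w + 1)*(w + 2) = 0, so they meet at w = -2, -1.
For w in [-2, -1], t = -2*w^2 - 9*w - 1 is on the right; area = ∫[-2,-1] (-2*w^2 - 6*w - 4) dw = 1/3.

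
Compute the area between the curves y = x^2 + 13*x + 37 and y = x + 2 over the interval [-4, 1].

320/3

On [-4, 1], (x^2 + 13*x + 37) - (x + 2) = x^2 + 12*x + 35 is ≥ 0 throughout, so the area is a single integral of |x^2 + 12*x + 35|.
∫[-4,1] (x^2 + 12*x + 35) dx = 320/3.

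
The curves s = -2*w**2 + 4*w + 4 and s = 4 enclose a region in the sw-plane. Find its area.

8/3

Both boundary curves give s as a function of w, so integrate with respect to w. Setting them equal: -2*w**2 + 4*w = 0, i.e. -2*w*(w - 2) = 0, so they meet at w = 0, 2.
For w in [0, 2], s = -2*w**2 + 4*w + 4 is on the right; area = ∫[0,2] (-2*w**2 + 4*w) dw = 8/3.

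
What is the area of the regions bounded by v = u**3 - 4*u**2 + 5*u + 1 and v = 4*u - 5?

Set the curves equal: u**3 - 4*u**2 + 5*u + 1 = 4*u - 5, so u**3 - 4*u**2 + u + 6 = 0, which factors as (u - 3)*(u - 2)*(u + 1) = 0. The curves meet at u = -1, 2, 3.
On [-1, 2], v = u**3 - 4*u**2 + 5*u + 1 is on top; that piece has area ∫[-1,2] (u**3 - 4*u**2 + u + 6) du = 45/4.
On [2, 3], v = 4*u - 5 is on top; that piece has area ∫[2,3] (-(u**3 - 4*u**2 + u + 6)) du = 7/12.
Total enclosed area = 45/4 + 7/12 = 71/6.

71/6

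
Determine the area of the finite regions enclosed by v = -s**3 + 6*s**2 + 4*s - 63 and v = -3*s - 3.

Set the curves equal: -s**3 + 6*s**2 + 4*s - 63 = -3*s - 3, so -s**3 + 6*s**2 + 7*s - 60 = 0, which factors as -(s - 5)*(s - 4)*(s + 3) = 0. The curves meet at s = -3, 4, 5.
On [-3, 4], v = -3*s - 3 is on top; that piece has area ∫[-3,4] (-(-s**3 + 6*s**2 + 7*s - 60)) ds = 1029/4.
On [4, 5], v = -s**3 + 6*s**2 + 4*s - 63 is on top; that piece has area ∫[4,5] (-s**3 + 6*s**2 + 7*s - 60) ds = 5/4.
Total enclosed area = 1029/4 + 5/4 = 517/2.

517/2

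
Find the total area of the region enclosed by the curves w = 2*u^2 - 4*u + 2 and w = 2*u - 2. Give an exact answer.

1/3

Set the curves equal: 2*u^2 - 4*u + 2 = 2*u - 2, so 2*u^2 - 6*u + 4 = 0, which factors as 2*(u - 2)*(u - 1) = 0. The curves meet at u = 1, 2.
On [1, 2], w = 2*u - 2 is on top; that piece has area ∫[1,2] (-(2*u^2 - 6*u + 4)) du = 1/3.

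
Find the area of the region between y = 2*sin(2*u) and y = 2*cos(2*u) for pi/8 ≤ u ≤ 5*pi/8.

2*sqrt(2)

On [pi/8, 5*pi/8], (2*sin(2*u)) - (2*cos(2*u)) = 2*sin(2*u) - 2*cos(2*u) is ≥ 0 throughout, so the area is a single integral of |2*sin(2*u) - 2*cos(2*u)|.
∫[pi/8,5*pi/8] (2*sin(2*u) - 2*cos(2*u)) du = 2*sqrt(2).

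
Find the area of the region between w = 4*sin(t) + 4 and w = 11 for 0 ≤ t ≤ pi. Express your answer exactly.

On [0, pi], (4*sin(t) + 4) - (11) = 4*sin(t) - 7 is ≤ 0 throughout, so the area is a single integral of |4*sin(t) - 7|.
∫[0,pi] (4*sin(t) - 7) dt = 8 - 7*pi; the area of that piece is -8 + 7*pi.

-8 + 7*pi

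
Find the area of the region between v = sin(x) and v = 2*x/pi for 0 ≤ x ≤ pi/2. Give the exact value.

1 - pi/4

On [0, pi/2], (sin(x)) - (2*x/pi) = -2*x/pi + sin(x) is ≥ 0 throughout, so the area is a single integral of |-2*x/pi + sin(x)|.
∫[0,pi/2] (-2*x/pi + sin(x)) dx = 1 - pi/4.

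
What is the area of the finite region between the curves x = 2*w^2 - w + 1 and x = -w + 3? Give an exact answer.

8/3

Both boundary curves give x as a function of w, so integrate with respect to w. Setting them equal: 2*w^2 - 2 = 0, i.e. 2*(w - 1)*(w + 1) = 0, so they meet at w = -1, 1.
For w in [-1, 1], x = 2*w^2 - w + 1 is on the left; area = ∫[-1,1] (-(2*w^2 - 2)) dw = 8/3.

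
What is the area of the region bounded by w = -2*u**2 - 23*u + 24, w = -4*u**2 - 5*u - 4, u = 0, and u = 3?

89/3

The difference (-2*u**2 - 23*u + 24) - (-4*u**2 - 5*u - 4) = 2*u**2 - 18*u + 28 changes sign at u = 2 inside [0, 3], so split the integral there.
∫[0,2] (2*u**2 - 18*u + 28) du = 76/3.
∫[2,3] (2*u**2 - 18*u + 28) du = -13/3; the area of that piece is 13/3.
Total area = 76/3 + 13/3 = 89/3.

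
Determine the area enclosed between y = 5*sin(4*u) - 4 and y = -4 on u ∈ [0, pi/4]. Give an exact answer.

5/2

On [0, pi/4], (5*sin(4*u) - 4) - (-4) = 5*sin(4*u) is ≥ 0 throughout, so the area is a single integral of |5*sin(4*u)|.
∫[0,pi/4] (5*sin(4*u)) du = 5/2.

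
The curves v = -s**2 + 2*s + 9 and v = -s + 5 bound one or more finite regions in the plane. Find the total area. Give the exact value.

125/6

Set the curves equal: -s**2 + 2*s + 9 = -s + 5, so -s**2 + 3*s + 4 = 0, which factors as -(s - 4)*(s + 1) = 0. The curves meet at s = -1, 4.
On [-1, 4], v = -s**2 + 2*s + 9 is on top; that piece has area ∫[-1,4] (-s**2 + 3*s + 4) ds = 125/6.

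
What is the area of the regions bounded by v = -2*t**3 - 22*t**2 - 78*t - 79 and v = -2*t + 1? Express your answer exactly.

37/6

Set the curves equal: -2*t**3 - 22*t**2 - 78*t - 79 = -2*t + 1, so -2*t**3 - 22*t**2 - 76*t - 80 = 0, which factors as -2*(t + 2)*(t + 4)*(t + 5) = 0. The curves meet at t = -5, -4, -2.
On [-5, -4], v = -2*t + 1 is on top; that piece has area ∫[-5,-4] (-(-2*t**3 - 22*t**2 - 76*t - 80)) dt = 5/6.
On [-4, -2], v = -2*t**3 - 22*t**2 - 78*t - 79 is on top; that piece has area ∫[-4,-2] (-2*t**3 - 22*t**2 - 76*t - 80) dt = 16/3.
Total enclosed area = 5/6 + 16/3 = 37/6.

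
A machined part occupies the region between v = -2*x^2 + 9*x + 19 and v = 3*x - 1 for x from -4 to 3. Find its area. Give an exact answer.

The difference (-2*x^2 + 9*x + 19) - (3*x - 1) = -2*x^2 + 6*x + 20 changes sign at x = -2 inside [-4, 3], so split the integral there.
∫[-4,-2] (-2*x^2 + 6*x + 20) dx = -100/3; the area of that piece is 100/3.
∫[-2,3] (-2*x^2 + 6*x + 20) dx = 275/3.
Total area = 100/3 + 275/3 = 125.

125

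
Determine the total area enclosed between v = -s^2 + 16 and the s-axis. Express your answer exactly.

The curve meets the s-axis where -s^2 + 16 = 0, i.e. -(s - 4)*(s + 4) = 0, at s = -4, 4.
On [-4, 4] the curve lies above the axis; ∫[-4,4] (-s^2 + 16) ds = 256/3, giving area 256/3.

256/3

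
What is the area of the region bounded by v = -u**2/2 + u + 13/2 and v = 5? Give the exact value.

16/3

Set the curves equal: -u**2/2 + u + 13/2 = 5, so -u**2/2 + u + 3/2 = 0, which factors as -(u - 3)*(u + 1)/2 = 0. The curves meet at u = -1, 3.
On [-1, 3], v = -u**2/2 + u + 13/2 is on top; that piece has area ∫[-1,3] (-u**2/2 + u + 3/2) du = 16/3.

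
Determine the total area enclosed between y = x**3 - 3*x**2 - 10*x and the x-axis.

The curve meets the x-axis where x**3 - 3*x**2 - 10*x = 0, i.e. x*(x - 5)*(x + 2) = 0, at x = -2, 0, 5.
On [-2, 0] the curve lies above the axis; ∫[-2,0] (x**3 - 3*x**2 - 10*x) dx = 8, giving area 8.
On [0, 5] the curve lies below the axis; ∫[0,5] (x**3 - 3*x**2 - 10*x) dx = -375/4, giving area 375/4.
Total area = 8 + 375/4 = 407/4.

407/4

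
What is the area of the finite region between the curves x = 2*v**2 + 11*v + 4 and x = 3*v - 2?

8/3

Both boundary curves give x as a function of v, so integrate with respect to v. Setting them equal: 2*v**2 + 8*v + 6 = 0, i.e. 2*(v + 1)*(v + 3) = 0, so they meet at v = -3, -1.
For v in [-3, -1], x = 2*v**2 + 11*v + 4 is on the left; area = ∫[-3,-1] (-(2*v**2 + 8*v + 6)) dv = 8/3.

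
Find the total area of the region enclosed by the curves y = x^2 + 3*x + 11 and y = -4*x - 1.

Set the curves equal: x^2 + 3*x + 11 = -4*x - 1, so x^2 + 7*x + 12 = 0, which factors as (x + 3)*(x + 4) = 0. The curves meet at x = -4, -3.
On [-4, -3], y = -4*x - 1 is on top; that piece has area ∫[-4,-3] (-(x^2 + 7*x + 12)) dx = 1/6.

1/6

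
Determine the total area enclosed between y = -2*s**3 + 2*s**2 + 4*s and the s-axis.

37/6

The curve meets the s-axis where -2*s**3 + 2*s**2 + 4*s = 0, i.e. -2*s*(s - 2)*(s + 1) = 0, at s = -1, 0, 2.
On [-1, 0] the curve lies below the axis; ∫[-1,0] (-2*s**3 + 2*s**2 + 4*s) ds = -5/6, giving area 5/6.
On [0, 2] the curve lies above the axis; ∫[0,2] (-2*s**3 + 2*s**2 + 4*s) ds = 16/3, giving area 16/3.
Total area = 5/6 + 16/3 = 37/6.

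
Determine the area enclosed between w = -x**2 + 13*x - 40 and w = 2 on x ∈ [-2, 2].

520/3

On [-2, 2], (-x**2 + 13*x - 40) - (2) = -x**2 + 13*x - 42 is ≤ 0 throughout, so the area is a single integral of |-x**2 + 13*x - 42|.
∫[-2,2] (-x**2 + 13*x - 42) dx = -520/3; the area of that piece is 520/3.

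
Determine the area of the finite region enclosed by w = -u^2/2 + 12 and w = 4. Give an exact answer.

128/3

Set the curves equal: -u^2/2 + 12 = 4, so -u^2/2 + 8 = 0, which factors as -(u - 4)*(u + 4)/2 = 0. The curves meet at u = -4, 4.
On [-4, 4], w = -u^2/2 + 12 is on top; that piece has area ∫[-4,4] (-u^2/2 + 8) du = 128/3.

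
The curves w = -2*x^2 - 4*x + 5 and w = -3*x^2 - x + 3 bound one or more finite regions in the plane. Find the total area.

1/6

Set the curves equal: -2*x^2 - 4*x + 5 = -3*x^2 - x + 3, so x^2 - 3*x + 2 = 0, which factors as (x - 2)*(x - 1) = 0. The curves meet at x = 1, 2.
On [1, 2], w = -3*x^2 - x + 3 is on top; that piece has area ∫[1,2] (-(x^2 - 3*x + 2)) dx = 1/6.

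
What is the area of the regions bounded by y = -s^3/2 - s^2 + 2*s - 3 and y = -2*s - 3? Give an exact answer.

Set the curves equal: -s^3/2 - s^2 + 2*s - 3 = -2*s - 3, so -s^3/2 - s^2 + 4*s = 0, which factors as -s*(s - 2)*(s + 4)/2 = 0. The curves meet at s = -4, 0, 2.
On [-4, 0], y = -2*s - 3 is on top; that piece has area ∫[-4,0] (-(-s^3/2 - s^2 + 4*s)) ds = 64/3.
On [0, 2], y = -s^3/2 - s^2 + 2*s - 3 is on top; that piece has area ∫[0,2] (-s^3/2 - s^2 + 4*s) ds = 10/3.
Total enclosed area = 64/3 + 10/3 = 74/3.

74/3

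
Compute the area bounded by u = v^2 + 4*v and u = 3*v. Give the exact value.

Both boundary curves give u as a function of v, so integrate with respect to v. Setting them equal: v^2 + v = 0, i.e. v*(v + 1) = 0, so they meet at v = -1, 0.
For v in [-1, 0], u = v^2 + 4*v is on the left; area = ∫[-1,0] (-(v^2 + v)) dv = 1/6.

1/6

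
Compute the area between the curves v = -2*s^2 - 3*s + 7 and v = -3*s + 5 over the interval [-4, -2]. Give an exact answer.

100/3

On [-4, -2], (-2*s^2 - 3*s + 7) - (-3*s + 5) = -2*s^2 + 2 is ≤ 0 throughout, so the area is a single integral of |-2*s^2 + 2|.
∫[-4,-2] (-2*s^2 + 2) ds = -100/3; the area of that piece is 100/3.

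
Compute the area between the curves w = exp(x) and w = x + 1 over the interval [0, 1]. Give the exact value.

-5/2 + exp(1)

On [0, 1], (exp(x)) - (x + 1) = -x + exp(x) - 1 is ≥ 0 throughout, so the area is a single integral of |-x + exp(x) - 1|.
∫[0,1] (-x + exp(x) - 1) dx = -5/2 + exp(1).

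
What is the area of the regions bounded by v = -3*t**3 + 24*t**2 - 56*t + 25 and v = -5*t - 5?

71/2

Set the curves equal: -3*t**3 + 24*t**2 - 56*t + 25 = -5*t - 5, so -3*t**3 + 24*t**2 - 51*t + 30 = 0, which factors as -3*(t - 5)*(t - 2)*(t - 1) = 0. The curves meet at t = 1, 2, 5.
On [1, 2], v = -5*t - 5 is on top; that piece has area ∫[1,2] (-(-3*t**3 + 24*t**2 - 51*t + 30)) dt = 7/4.
On [2, 5], v = -3*t**3 + 24*t**2 - 56*t + 25 is on top; that piece has area ∫[2,5] (-3*t**3 + 24*t**2 - 51*t + 30) dt = 135/4.
Total enclosed area = 7/4 + 135/4 = 71/2.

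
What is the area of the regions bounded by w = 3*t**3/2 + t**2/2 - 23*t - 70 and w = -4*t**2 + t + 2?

Set the curves equal: 3*t**3/2 + t**2/2 - 23*t - 70 = -4*t**2 + t + 2, so 3*t**3/2 + 9*t**2/2 - 24*t - 72 = 0, which factors as 3*(t - 4)*(t + 3)*(t + 4)/2 = 0. The curves meet at t = -4, -3, 4.
On [-4, -3], w = 3*t**3/2 + t**2/2 - 23*t - 70 is on top; that piece has area ∫[-4,-3] (3*t**3/2 + 9*t**2/2 - 24*t - 72) dt = 15/8.
On [-3, 4], w = -4*t**2 + t + 2 is on top; that piece has area ∫[-3,4] (-(3*t**3/2 + 9*t**2/2 - 24*t - 72)) dt = 3087/8.
Total enclosed area = 15/8 + 3087/8 = 1551/4.

1551/4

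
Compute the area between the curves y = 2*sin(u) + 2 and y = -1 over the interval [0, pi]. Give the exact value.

4 + 3*pi

On [0, pi], (2*sin(u) + 2) - (-1) = 2*sin(u) + 3 is ≥ 0 throughout, so the area is a single integral of |2*sin(u) + 3|.
∫[0,pi] (2*sin(u) + 3) du = 4 + 3*pi.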